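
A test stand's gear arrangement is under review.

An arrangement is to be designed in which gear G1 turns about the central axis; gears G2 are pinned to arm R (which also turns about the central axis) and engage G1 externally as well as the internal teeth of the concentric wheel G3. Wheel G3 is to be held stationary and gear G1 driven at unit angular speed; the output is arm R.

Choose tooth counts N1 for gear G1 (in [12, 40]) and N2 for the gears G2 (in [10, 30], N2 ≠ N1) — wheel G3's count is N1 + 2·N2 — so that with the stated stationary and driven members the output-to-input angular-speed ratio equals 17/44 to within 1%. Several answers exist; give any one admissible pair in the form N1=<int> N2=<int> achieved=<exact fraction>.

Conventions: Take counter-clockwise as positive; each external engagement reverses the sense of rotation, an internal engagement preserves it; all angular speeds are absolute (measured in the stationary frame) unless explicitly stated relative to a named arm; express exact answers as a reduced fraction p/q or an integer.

N1=34 N2=10 achieved=17/44

topology: planetary set — design target 17/44, arm = carrier (Willis)
Willis with ω_ring = 0: ω_arm/ω_sun = N1/(N1+N3); set equal to 17/44  ⇒  N3/N1 = 1/(17/44) − 1 = 27/17
N3 = N1 + 2·N2  ⇒  N2/N1 = (N3/N1 − 1)/2 = (27/17 − 1)/2 = 5/17
smallest multiple with N1 ≥ 12 and N2 ≥ 10: k = 2  ⇒  N1 = 2·17 = 34, N2 = 2·5 = 10 (N1 ≤ 40, N2 ≤ 30, N2 ≠ N1 ✓), N3 = 34 + 2·10 = 54
check: N1/(N1+N3) with N1 = 34, N3 = 54 gives 17/44; |achieved − target| = 0 ≤ 17/4400 ✓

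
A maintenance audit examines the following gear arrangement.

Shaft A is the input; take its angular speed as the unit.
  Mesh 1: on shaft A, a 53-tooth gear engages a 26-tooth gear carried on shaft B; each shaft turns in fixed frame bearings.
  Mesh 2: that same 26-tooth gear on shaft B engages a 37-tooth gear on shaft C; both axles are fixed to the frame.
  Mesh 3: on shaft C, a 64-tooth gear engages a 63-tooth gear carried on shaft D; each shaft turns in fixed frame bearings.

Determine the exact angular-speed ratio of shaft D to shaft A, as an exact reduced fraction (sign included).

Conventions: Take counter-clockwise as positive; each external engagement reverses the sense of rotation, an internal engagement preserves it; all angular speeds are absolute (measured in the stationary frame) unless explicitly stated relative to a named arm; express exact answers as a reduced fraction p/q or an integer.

-3392/2331

class = fixed-axis compound train [3 meshes; 3 ratios multiply, 3 sense flips]
mesh 1 [53T→26T]: running ratio 53/26, sense −
mesh 2 [26T→37T]: running ratio 53/37, sense +
mesh 3 [64T→63T]: running ratio 3392/2331, sense −
ω_out/ω_in = -3392/2331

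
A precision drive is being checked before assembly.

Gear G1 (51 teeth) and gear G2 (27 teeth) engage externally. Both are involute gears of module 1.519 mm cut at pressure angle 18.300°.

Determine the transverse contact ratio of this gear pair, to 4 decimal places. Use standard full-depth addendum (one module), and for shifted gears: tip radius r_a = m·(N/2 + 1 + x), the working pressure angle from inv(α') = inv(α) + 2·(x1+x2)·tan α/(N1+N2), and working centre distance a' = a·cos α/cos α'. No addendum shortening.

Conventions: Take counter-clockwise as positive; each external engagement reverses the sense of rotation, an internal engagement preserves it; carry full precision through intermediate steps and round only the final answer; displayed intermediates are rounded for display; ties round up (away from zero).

1.7802

class = single-mesh tooth geometry [involute pair 51T × 27T, m = 1.519]
base radii: r_b1 = 36.775521, r_b2 = 19.469394
tip radii: r_a1 = 40.253500, r_a2 = 22.025500
no profile shift: α' = α, a' = a
action lengths: √(r_a1²−r_b1²) = 16.367813, √(r_a2²−r_b2²) = 10.298804
base pitch p_b = π·m·cos α = 4.530734
CR = (16.367813 + 10.298804 − 59.241000·sin 18.30000°)/4.530734 = 1.780151
contact ratio ≈ 1.7802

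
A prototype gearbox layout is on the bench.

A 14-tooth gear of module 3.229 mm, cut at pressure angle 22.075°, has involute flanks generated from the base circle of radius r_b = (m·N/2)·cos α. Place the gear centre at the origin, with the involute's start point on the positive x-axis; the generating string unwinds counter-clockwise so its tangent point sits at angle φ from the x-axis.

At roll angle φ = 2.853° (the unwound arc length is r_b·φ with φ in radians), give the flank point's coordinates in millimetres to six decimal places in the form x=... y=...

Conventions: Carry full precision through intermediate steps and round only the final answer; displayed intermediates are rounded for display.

x=20.971987 y=0.000862

single-mesh involute tooth geometry (14T wheel at module 3.229)
pitch radius r_p = m·N/2 = 3.229·14/2 = 22.603000
base radius r_b = r_p·cos α = 22.603000·cos 22.075° = 20.946035
roll angle φ = 2.853° = 0.04979424 rad
x = r_b·(cos φ + φ·sin φ) = 20.971987
y = r_b·(sin φ − φ·cos φ) = 0.000862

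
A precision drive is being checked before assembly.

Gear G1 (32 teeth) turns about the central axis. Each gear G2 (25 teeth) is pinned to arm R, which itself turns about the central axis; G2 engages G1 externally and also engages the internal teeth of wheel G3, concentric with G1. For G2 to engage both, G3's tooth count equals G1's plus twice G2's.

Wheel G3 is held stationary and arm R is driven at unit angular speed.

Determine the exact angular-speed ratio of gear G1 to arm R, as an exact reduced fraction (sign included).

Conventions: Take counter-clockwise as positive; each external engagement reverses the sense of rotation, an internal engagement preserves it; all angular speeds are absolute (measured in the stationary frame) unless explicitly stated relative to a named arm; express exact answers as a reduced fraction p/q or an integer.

57/16

planetary set (32T centre, 25T on arm, 82T internal) — Willis relation
ring teeth: 32 + 2·25 = 82
32(ω_sun−ω_arm) = −82(ω_ring−ω_arm),  ω_ring = 0, ω_arm = 1
ω_sun = 1 − (82/32)(0−1) = 57/16
ω_out/ω_in = 57/16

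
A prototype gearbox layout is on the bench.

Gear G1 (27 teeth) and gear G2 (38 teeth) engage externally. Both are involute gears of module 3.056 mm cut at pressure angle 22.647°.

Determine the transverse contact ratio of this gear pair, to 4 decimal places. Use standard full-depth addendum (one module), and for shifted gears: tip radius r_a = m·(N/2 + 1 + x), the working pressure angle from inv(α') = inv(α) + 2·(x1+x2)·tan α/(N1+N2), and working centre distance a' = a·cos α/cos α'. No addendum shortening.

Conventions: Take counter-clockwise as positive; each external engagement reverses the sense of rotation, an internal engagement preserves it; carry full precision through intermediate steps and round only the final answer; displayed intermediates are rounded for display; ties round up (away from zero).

topology: single-mesh involute geometry — m = 3.056, 27T/38T pair
base radii: r_b1 = 38.074942, r_b2 = 53.586956
tip radii: r_a1 = 44.312000, r_a2 = 61.120000
no profile shift: α' = α, a' = a
action lengths: √(r_a1²−r_b1²) = 22.668306, √(r_a2²−r_b2²) = 29.395451
base pitch p_b = π·m·cos α = 8.860441
CR = (22.668306 + 29.395451 − 99.320000·sin 22.64700°)/8.860441 = 1.559780
contact ratio ≈ 1.5598

1.5598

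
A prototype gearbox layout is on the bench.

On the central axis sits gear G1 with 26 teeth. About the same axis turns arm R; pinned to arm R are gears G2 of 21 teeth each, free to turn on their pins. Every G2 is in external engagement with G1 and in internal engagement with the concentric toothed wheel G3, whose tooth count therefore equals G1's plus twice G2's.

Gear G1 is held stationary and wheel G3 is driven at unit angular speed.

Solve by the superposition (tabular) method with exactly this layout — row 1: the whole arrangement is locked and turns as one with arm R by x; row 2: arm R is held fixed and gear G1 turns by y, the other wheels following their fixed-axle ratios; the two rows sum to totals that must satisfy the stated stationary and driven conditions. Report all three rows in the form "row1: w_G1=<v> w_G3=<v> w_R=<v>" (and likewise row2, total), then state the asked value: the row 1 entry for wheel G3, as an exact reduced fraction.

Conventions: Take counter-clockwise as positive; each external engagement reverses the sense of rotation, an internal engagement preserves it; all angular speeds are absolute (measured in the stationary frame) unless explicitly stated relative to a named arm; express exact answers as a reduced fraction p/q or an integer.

row1: w_G1=34/47 w_G3=34/47 w_R=34/47
row2: w_G1=-34/47 w_G3=13/47 w_R=0
total: w_G1=0 w_G3=1 w_R=34/47
asked value: 34/47

planetary set (26T centre, 21T on arm, 68T internal) — Willis relation
row 1 — lock + rotate with arm: ω_sun = ω_ring = ω_arm = x
row 2 — arm fixed, fixed-axis ratios: sun y, ring −(26/68)·y, arm 0
boundary: total ω_sun = x + y = 0 and total ω_ring = x − (26/68)·y = 1  ⇒  y = -34/47, x = 34/47
row 2 ring = −(26/68)·(-34/47) = 13/47
totals (row 1 + row 2): sun 34/47 + (-34/47) = 0, ring 34/47 + 13/47 = 1, arm 34/47 + 0 = 34/47
asked cell (row1, ring) = 34/47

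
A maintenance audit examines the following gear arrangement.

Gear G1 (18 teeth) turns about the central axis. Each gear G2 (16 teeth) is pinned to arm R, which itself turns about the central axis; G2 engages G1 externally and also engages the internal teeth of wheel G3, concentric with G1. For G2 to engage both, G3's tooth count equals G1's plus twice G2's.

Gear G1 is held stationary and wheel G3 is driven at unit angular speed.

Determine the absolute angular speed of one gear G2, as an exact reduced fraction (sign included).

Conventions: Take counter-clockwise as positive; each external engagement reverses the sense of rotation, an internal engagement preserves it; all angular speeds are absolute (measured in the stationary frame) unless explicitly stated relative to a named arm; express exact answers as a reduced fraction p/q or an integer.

recognized (axles ride arm R): planetary set, 18/16/50 teeth
ring teeth: 18 + 2·16 = 50
18(ω_sun−ω_arm) = −50(ω_ring−ω_arm),  ω_sun = 0, ω_ring = 1
18(0−ω_arm) = −50(1−ω_arm)  ⇒  68·ω_arm = 50  ⇒  ω_arm = 25/34
sun–planet mesh: 18·(0−25/34) = −16·(ω_p−ω_arm)  ⇒  ω_p−ω_arm = 225/272
ω_p = 25/34 + 225/272 = 25/16
exact speed ratio = 25/16

25/16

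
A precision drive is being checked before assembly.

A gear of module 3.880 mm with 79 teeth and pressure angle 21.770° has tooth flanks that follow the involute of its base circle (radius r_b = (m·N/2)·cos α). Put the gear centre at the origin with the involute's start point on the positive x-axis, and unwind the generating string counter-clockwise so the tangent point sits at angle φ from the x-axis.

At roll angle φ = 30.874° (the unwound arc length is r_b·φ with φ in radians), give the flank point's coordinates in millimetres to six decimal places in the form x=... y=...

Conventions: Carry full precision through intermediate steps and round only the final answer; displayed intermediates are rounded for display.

recognized (one wheel, involute flank): single-mesh tooth geometry, m = 3.880, N = 79
pitch radius r_p = m·N/2 = 3.880·79/2 = 153.260000
base radius r_b = r_p·cos α = 153.260000·cos 21.770° = 142.329519
roll angle φ = 30.874° = 0.53885295 rad
x = r_b·(cos φ + φ·sin φ) = 161.517137
y = r_b·(sin φ − φ·cos φ) = 7.209771

x=161.517137 y=7.209771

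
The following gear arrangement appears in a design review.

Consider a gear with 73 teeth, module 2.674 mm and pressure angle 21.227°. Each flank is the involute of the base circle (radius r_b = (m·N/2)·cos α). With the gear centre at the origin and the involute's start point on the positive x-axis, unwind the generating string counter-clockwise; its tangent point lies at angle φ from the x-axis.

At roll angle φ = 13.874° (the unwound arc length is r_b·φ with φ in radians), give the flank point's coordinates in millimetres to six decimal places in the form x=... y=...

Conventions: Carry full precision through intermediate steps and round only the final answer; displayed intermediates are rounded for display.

x=93.607408 y=0.428064

recognized (one wheel, involute flank): single-mesh tooth geometry, m = 2.674, N = 73
pitch radius r_p = m·N/2 = 2.674·73/2 = 97.601000
base radius r_b = r_p·cos α = 97.601000·cos 21.227° = 90.979093
roll angle φ = 13.874° = 0.24214698 rad
x = r_b·(cos φ + φ·sin φ) = 93.607408
y = r_b·(sin φ − φ·cos φ) = 0.428064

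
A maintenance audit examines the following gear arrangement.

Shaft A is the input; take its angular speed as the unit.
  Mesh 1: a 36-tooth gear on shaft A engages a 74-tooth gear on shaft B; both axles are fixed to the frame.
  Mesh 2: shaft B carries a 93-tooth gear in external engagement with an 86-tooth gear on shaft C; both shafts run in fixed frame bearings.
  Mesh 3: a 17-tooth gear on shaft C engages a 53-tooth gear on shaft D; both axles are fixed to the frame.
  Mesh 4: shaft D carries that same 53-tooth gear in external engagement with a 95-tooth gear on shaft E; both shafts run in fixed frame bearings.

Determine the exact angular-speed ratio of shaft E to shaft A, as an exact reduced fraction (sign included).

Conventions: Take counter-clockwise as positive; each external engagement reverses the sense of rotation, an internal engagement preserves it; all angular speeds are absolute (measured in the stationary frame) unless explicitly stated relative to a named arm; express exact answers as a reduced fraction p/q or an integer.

14229/151145

class = fixed-axis compound train [4 meshes; 4 ratios multiply, 4 sense flips]
mesh 1 [36T→74T]: running ratio 18/37, sense −
mesh 2 [93T→86T]: running ratio 837/1591, sense +
mesh 3 [17T→53T]: running ratio 14229/84323, sense −
mesh 4 [53T→95T]: running ratio 14229/151145, sense +
ω_out/ω_in = 14229/151145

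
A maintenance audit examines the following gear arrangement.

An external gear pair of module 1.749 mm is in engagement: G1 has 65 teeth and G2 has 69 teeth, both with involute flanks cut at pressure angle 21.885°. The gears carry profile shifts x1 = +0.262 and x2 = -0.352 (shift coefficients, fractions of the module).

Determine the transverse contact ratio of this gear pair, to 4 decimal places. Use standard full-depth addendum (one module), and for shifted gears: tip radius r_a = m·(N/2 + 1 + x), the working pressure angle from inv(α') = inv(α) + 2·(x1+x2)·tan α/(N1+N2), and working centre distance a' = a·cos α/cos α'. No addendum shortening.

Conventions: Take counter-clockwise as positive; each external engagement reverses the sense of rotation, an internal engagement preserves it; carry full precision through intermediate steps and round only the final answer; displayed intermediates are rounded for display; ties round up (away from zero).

1.7002

topology: single-mesh involute geometry — m = 1.749, 65T/69T pair
base radii: r_b1 = 52.746081, r_b2 = 55.991994
tip radii: r_a1 = 59.049738, r_a2 = 61.473852
inv(α') = inv(21.885°) + 2·(+0.262-0.352)·tan α/(65+69) = 0.01918845  ⇒  α' = 21.69152°
a' = a·cos α / cos α' = 117.1830·cos 21.885°/cos 21.69152° = 117.024927
action lengths: √(r_a1²−r_b1²) = 26.546610, √(r_a2²−r_b2²) = 25.375798
base pitch p_b = π·m·cos α = 5.098668
CR = (26.546610 + 25.375798 − 117.024927·sin 21.69152°)/5.098668 = 1.700232
contact ratio ≈ 1.7002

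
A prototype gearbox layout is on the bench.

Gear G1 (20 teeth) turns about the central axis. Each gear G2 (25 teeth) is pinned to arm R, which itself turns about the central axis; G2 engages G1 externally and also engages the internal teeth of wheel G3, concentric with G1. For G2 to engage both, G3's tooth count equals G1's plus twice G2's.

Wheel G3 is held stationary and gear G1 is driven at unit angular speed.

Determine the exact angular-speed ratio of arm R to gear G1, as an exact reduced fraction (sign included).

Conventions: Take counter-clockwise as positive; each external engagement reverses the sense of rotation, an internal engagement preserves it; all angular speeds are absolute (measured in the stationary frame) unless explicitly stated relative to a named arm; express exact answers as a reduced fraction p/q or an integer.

planetary set (20T centre, 25T on arm, 70T internal) — Willis relation
ring teeth: 20 + 2·25 = 70
20(ω_sun−ω_arm) = −70(ω_ring−ω_arm),  ω_ring = 0, ω_sun = 1
20(1−ω_arm) = −70(0−ω_arm)  ⇒  90·ω_arm = 20  ⇒  ω_arm = 2/9
ω_out/ω_in = 2/9

2/9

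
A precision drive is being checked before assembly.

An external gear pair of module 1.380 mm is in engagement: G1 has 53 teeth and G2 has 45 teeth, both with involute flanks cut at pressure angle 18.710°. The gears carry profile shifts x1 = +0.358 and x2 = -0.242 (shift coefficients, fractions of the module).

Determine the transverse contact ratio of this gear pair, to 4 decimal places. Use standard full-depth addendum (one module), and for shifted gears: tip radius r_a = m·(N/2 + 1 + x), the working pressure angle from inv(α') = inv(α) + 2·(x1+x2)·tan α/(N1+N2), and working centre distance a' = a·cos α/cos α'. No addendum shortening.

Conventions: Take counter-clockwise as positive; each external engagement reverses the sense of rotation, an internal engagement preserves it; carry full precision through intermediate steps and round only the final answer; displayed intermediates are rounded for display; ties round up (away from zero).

1.7910

class = single-mesh tooth geometry [involute pair 53T × 45T, m = 1.380]
base radii: r_b1 = 34.637433, r_b2 = 29.409141
tip radii: r_a1 = 38.444040, r_a2 = 32.096040
inv(α') = inv(18.710°) + 2·(+0.358-0.242)·tan α/(53+45) = 0.01292653  ⇒  α' = 19.10161°
a' = a·cos α / cos α' = 67.6200·cos 18.710°/cos 19.10161° = 67.778476
action lengths: √(r_a1²−r_b1²) = 16.679102, √(r_a2²−r_b2²) = 12.855279
base pitch p_b = π·m·cos α = 4.106291
CR = (16.679102 + 12.855279 − 67.778476·sin 19.10161°)/4.106291 = 1.790972
contact ratio ≈ 1.7910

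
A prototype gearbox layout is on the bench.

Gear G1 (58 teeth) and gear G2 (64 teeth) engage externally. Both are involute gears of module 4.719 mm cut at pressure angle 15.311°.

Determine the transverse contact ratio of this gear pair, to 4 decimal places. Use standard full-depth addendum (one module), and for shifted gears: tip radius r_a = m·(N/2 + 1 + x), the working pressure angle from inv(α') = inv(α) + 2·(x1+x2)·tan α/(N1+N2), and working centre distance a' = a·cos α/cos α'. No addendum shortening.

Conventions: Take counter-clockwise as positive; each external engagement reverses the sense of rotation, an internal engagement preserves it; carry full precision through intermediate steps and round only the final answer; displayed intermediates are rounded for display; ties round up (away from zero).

2.1180

class = single-mesh tooth geometry [involute pair 58T × 64T, m = 4.719]
base radii: r_b1 = 131.993712, r_b2 = 145.648234
tip radii: r_a1 = 141.570000, r_a2 = 155.727000
no profile shift: α' = α, a' = a
action lengths: √(r_a1²−r_b1²) = 51.183248, √(r_a2²−r_b2²) = 55.113433
base pitch p_b = π·m·cos α = 14.298982
CR = (51.183248 + 55.113433 − 287.859000·sin 15.31100°)/14.298982 = 2.117993
contact ratio ≈ 2.1180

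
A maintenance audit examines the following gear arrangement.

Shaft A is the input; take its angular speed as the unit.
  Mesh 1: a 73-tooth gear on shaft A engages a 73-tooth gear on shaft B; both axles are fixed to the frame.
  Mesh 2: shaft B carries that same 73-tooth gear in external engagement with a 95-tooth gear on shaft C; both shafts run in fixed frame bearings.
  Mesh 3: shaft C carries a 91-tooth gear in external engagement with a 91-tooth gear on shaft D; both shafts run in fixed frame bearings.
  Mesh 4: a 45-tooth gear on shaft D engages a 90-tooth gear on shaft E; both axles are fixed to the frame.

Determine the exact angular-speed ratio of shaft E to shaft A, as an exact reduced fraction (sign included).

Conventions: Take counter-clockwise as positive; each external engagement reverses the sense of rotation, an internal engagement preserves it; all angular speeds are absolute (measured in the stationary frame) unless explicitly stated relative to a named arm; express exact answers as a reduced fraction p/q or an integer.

class = fixed-axis compound train [4 meshes; 4 ratios multiply, 4 sense flips]
mesh 1 [73T→73T]: running ratio 1, sense −
mesh 2 [73T→95T]: running ratio 73/95, sense +
mesh 3 [91T→91T]: running ratio 73/95, sense −
mesh 4 [45T→90T]: running ratio 73/190, sense +
ω_out/ω_in = 73/190

73/190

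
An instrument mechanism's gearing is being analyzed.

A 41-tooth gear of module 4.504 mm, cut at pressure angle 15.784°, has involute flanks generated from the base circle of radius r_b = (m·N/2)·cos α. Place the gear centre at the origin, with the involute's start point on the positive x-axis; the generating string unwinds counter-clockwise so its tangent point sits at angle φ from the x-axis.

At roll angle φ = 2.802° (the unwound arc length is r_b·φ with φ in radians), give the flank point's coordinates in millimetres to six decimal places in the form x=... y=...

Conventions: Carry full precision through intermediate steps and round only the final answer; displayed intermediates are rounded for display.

x=88.956713 y=0.003463

recognized (one wheel, involute flank): single-mesh tooth geometry, m = 4.504, N = 41
pitch radius r_p = m·N/2 = 4.504·41/2 = 92.332000
base radius r_b = r_p·cos α = 92.332000·cos 15.784° = 88.850529
roll angle φ = 2.802° = 0.04890413 rad
x = r_b·(cos φ + φ·sin φ) = 88.956713
y = r_b·(sin φ − φ·cos φ) = 0.003463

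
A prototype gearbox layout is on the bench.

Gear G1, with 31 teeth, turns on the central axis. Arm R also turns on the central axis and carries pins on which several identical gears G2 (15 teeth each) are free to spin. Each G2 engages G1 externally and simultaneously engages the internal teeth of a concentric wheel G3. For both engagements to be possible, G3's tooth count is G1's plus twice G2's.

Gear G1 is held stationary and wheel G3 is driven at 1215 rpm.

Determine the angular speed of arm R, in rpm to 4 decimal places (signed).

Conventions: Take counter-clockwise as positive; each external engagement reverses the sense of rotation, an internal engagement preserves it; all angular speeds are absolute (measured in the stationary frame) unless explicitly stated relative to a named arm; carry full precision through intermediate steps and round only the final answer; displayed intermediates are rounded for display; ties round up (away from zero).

+805.5978 rpm

recognized (axles ride arm R): planetary set, 31/15/61 teeth
normalise by the input: solve with ω_ring = 1, then scale by 1215 rpm
ring teeth: 31 + 2·15 = 61
31(ω_sun−ω_arm) = −61(ω_ring−ω_arm),  ω_sun = 0, ω_ring = 1
31(0−ω_arm) = −61(1−ω_arm)  ⇒  92·ω_arm = 61  ⇒  ω_arm = 61/92
scale: ω_arm = 61/92 × 1215 rpm = +805.5978 rpm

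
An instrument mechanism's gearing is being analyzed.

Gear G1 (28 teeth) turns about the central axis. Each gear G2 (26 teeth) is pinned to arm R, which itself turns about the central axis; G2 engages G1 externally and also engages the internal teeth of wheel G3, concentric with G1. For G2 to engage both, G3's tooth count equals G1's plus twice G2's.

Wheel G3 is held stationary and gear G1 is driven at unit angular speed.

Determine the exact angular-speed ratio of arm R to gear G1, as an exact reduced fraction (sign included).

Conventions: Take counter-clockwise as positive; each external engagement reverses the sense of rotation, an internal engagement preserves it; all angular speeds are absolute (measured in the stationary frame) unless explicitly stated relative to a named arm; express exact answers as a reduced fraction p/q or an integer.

recognized (axles ride arm R): planetary set, 28/26/80 teeth
ring teeth: 28 + 2·26 = 80
28(ω_sun−ω_arm) = −80(ω_ring−ω_arm),  ω_ring = 0, ω_sun = 1
28(1−ω_arm) = −80(0−ω_arm)  ⇒  108·ω_arm = 28  ⇒  ω_arm = 7/27
ω_out/ω_in = 7/27

7/27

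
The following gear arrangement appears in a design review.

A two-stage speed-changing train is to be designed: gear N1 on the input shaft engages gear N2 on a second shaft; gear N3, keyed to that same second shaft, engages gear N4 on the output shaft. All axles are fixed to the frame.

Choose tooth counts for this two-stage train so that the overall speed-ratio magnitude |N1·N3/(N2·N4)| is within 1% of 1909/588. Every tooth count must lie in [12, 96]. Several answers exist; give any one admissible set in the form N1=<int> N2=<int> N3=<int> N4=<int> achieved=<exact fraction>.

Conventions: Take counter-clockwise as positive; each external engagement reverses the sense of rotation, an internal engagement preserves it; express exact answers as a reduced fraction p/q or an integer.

N1=23 N2=12 N3=83 N4=49 achieved=1909/588

class = fixed-axis compound train [2-stage, 1909/588 wanted]
target = 1909/588 in lowest terms: an exact hit needs N1·N3 = k·1909 and N2·N4 = k·588 for one integer k, every count in [12, 96]; additionally prefer no 1:1 stage (N1 ≠ N2, N3 ≠ N4)
k = 1: N1·N3 = 1909 = 23·83, N2·N4 = 588 = 12·49
achieved = 23·83/(12·49) = 1909/588; |achieved − target| = 0 ≤ 1909/58800 ✓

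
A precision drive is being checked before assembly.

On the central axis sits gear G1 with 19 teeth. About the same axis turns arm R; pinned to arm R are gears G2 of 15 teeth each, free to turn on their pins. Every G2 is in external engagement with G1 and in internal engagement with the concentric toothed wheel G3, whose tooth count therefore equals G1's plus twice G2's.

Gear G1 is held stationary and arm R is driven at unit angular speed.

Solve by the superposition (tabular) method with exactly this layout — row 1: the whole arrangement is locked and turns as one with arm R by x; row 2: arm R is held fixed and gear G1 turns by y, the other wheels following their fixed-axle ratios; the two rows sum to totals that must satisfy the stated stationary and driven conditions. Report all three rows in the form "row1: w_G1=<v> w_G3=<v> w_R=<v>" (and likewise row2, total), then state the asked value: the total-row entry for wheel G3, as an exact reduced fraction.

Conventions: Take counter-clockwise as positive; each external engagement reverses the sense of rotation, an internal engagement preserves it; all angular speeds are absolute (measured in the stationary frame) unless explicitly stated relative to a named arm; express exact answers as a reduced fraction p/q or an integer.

recognized (axles ride arm R): planetary set, 19/15/49 teeth
superposition row 1 [locked train]: every member turns x
row 2 — arm fixed, fixed-axis ratios: sun y, ring −(19/49)·y, arm 0
boundary: total ω_sun = x + y = 0 and total ω_arm = x = 1  ⇒  y = -1, x = 1
row 2 ring = −(19/49)·(-1) = 19/49
totals (row 1 + row 2): sun 1 + (-1) = 0, ring 1 + 19/49 = 68/49, arm 1 + 0 = 1
asked cell (total, ring) = 68/49

row1: w_G1=1 w_G3=1 w_R=1
row2: w_G1=-1 w_G3=19/49 w_R=0
total: w_G1=0 w_G3=68/49 w_R=1
asked value: 68/49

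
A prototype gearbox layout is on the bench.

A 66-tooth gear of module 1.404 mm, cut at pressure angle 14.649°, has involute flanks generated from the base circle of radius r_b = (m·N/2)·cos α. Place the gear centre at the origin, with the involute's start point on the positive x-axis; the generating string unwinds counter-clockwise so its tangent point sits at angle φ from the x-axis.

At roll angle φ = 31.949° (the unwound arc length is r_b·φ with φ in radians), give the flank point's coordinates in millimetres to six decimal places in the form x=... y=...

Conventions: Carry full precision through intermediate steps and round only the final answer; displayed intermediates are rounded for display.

topology: single-mesh involute geometry — m = 1.404, N = 66
pitch radius r_p = m·N/2 = 1.404·66/2 = 46.332000
base radius r_b = r_p·cos α = 46.332000·cos 14.649° = 44.825897
roll angle φ = 31.949° = 0.55761524 rad
x = r_b·(cos φ + φ·sin φ) = 51.262424
y = r_b·(sin φ − φ·cos φ) = 2.511004

x=51.262424 y=2.511004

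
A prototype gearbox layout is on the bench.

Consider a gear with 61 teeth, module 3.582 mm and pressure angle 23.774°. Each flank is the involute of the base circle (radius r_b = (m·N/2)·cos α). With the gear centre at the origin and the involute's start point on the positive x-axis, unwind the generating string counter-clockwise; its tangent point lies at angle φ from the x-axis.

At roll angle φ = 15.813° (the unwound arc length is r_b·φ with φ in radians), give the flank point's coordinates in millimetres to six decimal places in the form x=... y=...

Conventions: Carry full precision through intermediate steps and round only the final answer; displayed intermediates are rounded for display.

x=103.715794 y=0.695274

topology: single-mesh involute geometry — m = 3.582, N = 61
pitch radius r_p = m·N/2 = 3.582·61/2 = 109.251000
base radius r_b = r_p·cos α = 109.251000·cos 23.774° = 99.980255
roll angle φ = 15.813° = 0.27598891 rad
x = r_b·(cos φ + φ·sin φ) = 103.715794
y = r_b·(sin φ − φ·cos φ) = 0.695274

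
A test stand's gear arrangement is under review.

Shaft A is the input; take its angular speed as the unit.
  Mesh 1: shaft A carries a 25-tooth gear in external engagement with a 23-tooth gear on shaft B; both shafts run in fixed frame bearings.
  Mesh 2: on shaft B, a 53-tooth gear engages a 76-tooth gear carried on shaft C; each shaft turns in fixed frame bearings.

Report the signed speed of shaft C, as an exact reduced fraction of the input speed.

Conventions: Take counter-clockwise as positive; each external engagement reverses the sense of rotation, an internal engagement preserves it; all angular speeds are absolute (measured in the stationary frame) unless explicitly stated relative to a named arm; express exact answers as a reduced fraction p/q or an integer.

1325/1748

2-mesh fixed-axis compound train (all bearings frame-fixed)
mesh 1 [25T→23T]: |ω|/ω_in = 1×25/23 = 25/23, sense flips to −
mesh 2 [53T→76T]: |ω|/ω_in = (25/23)×53/76 = 1325/1748, sense flips to +
signed output speed (× input speed) = 1325/1748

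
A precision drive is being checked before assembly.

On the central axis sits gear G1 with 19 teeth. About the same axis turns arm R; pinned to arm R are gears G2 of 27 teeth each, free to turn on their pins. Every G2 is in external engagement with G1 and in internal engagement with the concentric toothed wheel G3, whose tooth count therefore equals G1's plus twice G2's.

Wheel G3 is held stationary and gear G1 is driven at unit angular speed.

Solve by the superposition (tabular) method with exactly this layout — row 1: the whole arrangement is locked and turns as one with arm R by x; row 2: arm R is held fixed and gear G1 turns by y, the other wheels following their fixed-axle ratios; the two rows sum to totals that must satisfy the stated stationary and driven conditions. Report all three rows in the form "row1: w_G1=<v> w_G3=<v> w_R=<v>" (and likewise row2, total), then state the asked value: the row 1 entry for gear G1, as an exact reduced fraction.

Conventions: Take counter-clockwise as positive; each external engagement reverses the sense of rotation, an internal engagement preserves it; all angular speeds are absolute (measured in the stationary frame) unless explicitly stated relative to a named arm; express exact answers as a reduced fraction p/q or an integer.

class = planetary set [G3 = 19+2·27 = 73; Willis about the carrier]
row 1 — lock + rotate with arm: ω_sun = ω_ring = ω_arm = x
row 2: sun turns y, ring = −(19/73)·y, arm 0
boundary: total ω_ring = x − (19/73)·y = 0 and total ω_sun = x + y = 1  ⇒  y = 73/92, x = 19/92
row 2 ring = −(19/73)·73/92 = -19/92
totals (row 1 + row 2): sun 19/92 + 73/92 = 1, ring 19/92 + (-19/92) = 0, arm 19/92 + 0 = 19/92
asked cell (row1, sun) = 19/92

row1: w_G1=19/92 w_G3=19/92 w_R=19/92
row2: w_G1=73/92 w_G3=-19/92 w_R=0
total: w_G1=1 w_G3=0 w_R=19/92
asked value: 19/92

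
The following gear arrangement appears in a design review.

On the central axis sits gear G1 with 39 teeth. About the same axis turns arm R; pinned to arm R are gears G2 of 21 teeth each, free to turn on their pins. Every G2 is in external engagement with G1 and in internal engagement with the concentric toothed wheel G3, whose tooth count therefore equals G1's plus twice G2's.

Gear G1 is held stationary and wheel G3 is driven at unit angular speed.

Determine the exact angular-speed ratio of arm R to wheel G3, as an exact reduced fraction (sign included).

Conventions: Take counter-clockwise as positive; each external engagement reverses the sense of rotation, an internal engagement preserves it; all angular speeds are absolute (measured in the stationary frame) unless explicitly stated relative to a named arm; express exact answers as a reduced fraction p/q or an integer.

planetary set (39T centre, 21T on arm, 81T internal) — Willis relation
ring teeth: 39 + 2·21 = 81
39(ω_sun−ω_arm) = −81(ω_ring−ω_arm),  ω_sun = 0, ω_ring = 1
39(0−ω_arm) = −81(1−ω_arm)  ⇒  120·ω_arm = 81  ⇒  ω_arm = 27/40
ω_out/ω_in = 27/40

27/40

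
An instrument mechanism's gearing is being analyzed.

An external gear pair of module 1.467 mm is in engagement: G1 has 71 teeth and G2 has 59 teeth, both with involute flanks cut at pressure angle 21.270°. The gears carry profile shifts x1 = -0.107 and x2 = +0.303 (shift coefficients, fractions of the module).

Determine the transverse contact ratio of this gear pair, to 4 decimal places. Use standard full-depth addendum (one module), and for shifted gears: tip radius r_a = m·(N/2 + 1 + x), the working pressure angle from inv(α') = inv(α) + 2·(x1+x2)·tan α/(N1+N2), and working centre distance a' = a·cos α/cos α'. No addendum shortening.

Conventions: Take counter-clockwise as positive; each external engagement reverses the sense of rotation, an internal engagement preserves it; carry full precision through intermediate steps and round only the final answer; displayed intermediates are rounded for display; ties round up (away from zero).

1.6921

single-mesh involute tooth geometry (71T engaging 59T at module 1.467)
base radii: r_b1 = 48.530980, r_b2 = 40.328561
tip radii: r_a1 = 53.388531, r_a2 = 45.188001
inv(α') = inv(21.270°) + 2·(-0.107+0.303)·tan α/(71+59) = 0.01922294  ⇒  α' = 21.70400°
a' = a·cos α / cos α' = 95.3550·cos 21.270°/cos 21.70400° = 95.639753
action lengths: √(r_a1²−r_b1²) = 22.250375, √(r_a2²−r_b2²) = 20.385353
base pitch p_b = π·m·cos α = 4.294777
CR = (22.250375 + 20.385353 − 95.639753·sin 21.70400°)/4.294777 = 1.692064
contact ratio ≈ 1.6921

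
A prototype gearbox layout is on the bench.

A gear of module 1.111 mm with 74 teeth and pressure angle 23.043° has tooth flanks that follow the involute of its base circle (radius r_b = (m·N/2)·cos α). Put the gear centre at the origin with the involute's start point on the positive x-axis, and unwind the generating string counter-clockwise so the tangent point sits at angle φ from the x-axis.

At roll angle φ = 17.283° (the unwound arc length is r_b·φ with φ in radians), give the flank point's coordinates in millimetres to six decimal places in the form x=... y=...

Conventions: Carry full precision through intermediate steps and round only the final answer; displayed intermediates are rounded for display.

x=39.509121 y=0.342937

recognized (one wheel, involute flank): single-mesh tooth geometry, m = 1.111, N = 74
pitch radius r_p = m·N/2 = 1.111·74/2 = 41.107000
base radius r_b = r_p·cos α = 41.107000·cos 23.043° = 37.827128
roll angle φ = 17.283° = 0.30164525 rad
x = r_b·(cos φ + φ·sin φ) = 39.509121
y = r_b·(sin φ − φ·cos φ) = 0.342937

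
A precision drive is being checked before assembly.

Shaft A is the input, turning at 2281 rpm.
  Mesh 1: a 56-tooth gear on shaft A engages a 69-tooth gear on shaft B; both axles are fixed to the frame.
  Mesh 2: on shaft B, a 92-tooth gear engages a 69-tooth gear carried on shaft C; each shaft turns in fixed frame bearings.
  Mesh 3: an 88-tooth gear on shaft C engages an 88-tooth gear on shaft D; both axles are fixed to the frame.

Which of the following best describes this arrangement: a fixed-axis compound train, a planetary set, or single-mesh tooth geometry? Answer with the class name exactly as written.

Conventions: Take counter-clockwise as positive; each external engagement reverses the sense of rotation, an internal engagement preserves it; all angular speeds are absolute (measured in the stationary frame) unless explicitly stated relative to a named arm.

fixed-axis compound train

class = fixed-axis compound train [3 meshes; 3 ratios multiply, 3 sense flips]
classification: fixed-axis compound train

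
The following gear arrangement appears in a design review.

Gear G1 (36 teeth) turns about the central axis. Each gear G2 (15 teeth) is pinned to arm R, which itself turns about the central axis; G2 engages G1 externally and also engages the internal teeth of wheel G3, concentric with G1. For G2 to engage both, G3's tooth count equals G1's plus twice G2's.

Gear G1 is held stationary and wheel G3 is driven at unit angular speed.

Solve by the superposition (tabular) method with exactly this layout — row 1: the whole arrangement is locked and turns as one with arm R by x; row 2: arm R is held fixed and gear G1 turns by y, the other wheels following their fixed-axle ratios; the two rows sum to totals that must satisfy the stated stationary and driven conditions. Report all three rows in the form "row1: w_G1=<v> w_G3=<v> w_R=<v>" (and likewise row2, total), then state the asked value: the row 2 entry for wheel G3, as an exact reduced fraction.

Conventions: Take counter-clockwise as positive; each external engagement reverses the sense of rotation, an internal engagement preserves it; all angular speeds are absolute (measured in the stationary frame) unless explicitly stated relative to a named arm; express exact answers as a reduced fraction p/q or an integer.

planetary set (36T centre, 15T on arm, 66T internal) — Willis relation
row 1 (train locked, turned with arm): all members turn x
row 2 (arm held, sun turns y): ω_ring = −(36/66)·y, ω_arm = 0
boundary: total ω_sun = x + y = 0 and total ω_ring = x − (36/66)·y = 1  ⇒  y = -11/17, x = 11/17
row 2 ring = −(36/66)·(-11/17) = 6/17
totals (row 1 + row 2): sun 11/17 + (-11/17) = 0, ring 11/17 + 6/17 = 1, arm 11/17 + 0 = 11/17
asked cell (row2, ring) = 6/17

row1: w_G1=11/17 w_G3=11/17 w_R=11/17
row2: w_G1=-11/17 w_G3=6/17 w_R=0
total: w_G1=0 w_G3=1 w_R=11/17
asked value: 6/17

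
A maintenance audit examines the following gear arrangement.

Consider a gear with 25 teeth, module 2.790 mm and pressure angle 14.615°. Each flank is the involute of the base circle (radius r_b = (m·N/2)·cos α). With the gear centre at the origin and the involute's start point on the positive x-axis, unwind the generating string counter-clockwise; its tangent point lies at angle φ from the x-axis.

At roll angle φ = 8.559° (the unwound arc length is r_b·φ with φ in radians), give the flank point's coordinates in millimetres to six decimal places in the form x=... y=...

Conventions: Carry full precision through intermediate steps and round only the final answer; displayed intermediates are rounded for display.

class = single-mesh tooth geometry [base-circle involute, m = 2.790, 25T]
pitch radius r_p = m·N/2 = 2.790·25/2 = 34.875000
base radius r_b = r_p·cos α = 34.875000·cos 14.615° = 33.746555
roll angle φ = 8.559° = 0.14938273 rad
x = r_b·(cos φ + φ·sin φ) = 34.120987
y = r_b·(sin φ − φ·cos φ) = 0.037414

x=34.120987 y=0.037414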